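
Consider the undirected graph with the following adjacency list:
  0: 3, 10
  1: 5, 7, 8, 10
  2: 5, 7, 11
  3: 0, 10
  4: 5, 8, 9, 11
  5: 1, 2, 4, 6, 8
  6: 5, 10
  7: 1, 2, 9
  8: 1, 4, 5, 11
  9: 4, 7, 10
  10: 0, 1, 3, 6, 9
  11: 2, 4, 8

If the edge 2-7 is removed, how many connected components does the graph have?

1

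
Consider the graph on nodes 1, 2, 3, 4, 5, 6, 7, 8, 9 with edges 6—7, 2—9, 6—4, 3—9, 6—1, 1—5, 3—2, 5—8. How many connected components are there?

Starting from 2 we can reach 2, 3, 9. That is one component of size 3.
Starting from 1 we can reach 1, 4, 5, 6, 7, 8. That is one component of size 6.
Total: 2 components.

2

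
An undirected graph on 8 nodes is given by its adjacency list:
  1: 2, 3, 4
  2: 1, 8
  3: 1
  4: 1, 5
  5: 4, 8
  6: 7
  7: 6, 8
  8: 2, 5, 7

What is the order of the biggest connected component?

8

Starting from 1 we can reach 1, 2, 3, 4, 5, 6, 7, 8. That is one component of size 8.
The largest has 8 vertices.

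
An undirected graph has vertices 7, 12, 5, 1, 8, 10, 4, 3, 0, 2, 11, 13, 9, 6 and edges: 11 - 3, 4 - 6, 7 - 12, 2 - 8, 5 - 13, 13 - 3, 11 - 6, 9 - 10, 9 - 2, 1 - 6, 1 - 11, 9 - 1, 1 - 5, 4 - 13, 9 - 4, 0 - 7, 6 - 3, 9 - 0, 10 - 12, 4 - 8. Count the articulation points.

1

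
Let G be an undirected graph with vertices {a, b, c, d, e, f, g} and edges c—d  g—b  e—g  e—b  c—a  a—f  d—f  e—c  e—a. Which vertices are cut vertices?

Removing e increases the component count from 1 to 2, so e is a cut vertex.
By contrast removing c leaves 1 component; it is not a cut vertex. No other vertex is a cut vertex either.

e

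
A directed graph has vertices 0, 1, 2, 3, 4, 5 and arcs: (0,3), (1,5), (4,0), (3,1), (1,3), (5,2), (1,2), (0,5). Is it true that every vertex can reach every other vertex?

No

There is no directed path from 3 to 4, so the graph is not strongly connected.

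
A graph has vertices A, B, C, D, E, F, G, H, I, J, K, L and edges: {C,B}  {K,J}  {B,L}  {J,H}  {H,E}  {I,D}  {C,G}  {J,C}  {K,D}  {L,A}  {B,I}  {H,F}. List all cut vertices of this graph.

B, C, H, J, L

Removing B increases the component count from 1 to 2, so B is a cut vertex.
Removing C increases the component count from 1 to 2, so C is a cut vertex.
Removing H increases the component count from 1 to 3, so H is a cut vertex.
Likewise J, L are cut vertices.
By contrast removing K leaves 1 component; it is not a cut vertex. No other vertex is a cut vertex either.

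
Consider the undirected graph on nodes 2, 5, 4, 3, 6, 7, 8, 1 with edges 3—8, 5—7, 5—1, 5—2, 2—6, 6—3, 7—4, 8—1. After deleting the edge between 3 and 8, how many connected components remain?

3 and 8 are still connected via 3-6-2-5-1-8, so the component count stays at 1.

1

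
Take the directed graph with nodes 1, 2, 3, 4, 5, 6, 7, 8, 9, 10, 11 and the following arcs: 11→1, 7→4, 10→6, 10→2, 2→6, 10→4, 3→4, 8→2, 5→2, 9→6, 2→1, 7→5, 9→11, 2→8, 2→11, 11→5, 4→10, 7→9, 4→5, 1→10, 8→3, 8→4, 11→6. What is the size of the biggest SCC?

8

{1, 2, 3, 4, 5, 8, 10, 11} are all mutually reachable — one SCC of size 8.
{6} is an SCC by itself.
{7} is an SCC by itself.
{9} is an SCC by itself.
The largest has 8 vertices.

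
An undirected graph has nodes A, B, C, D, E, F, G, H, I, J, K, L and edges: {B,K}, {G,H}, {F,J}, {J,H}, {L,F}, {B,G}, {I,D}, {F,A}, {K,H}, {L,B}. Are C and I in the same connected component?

The component containing C is {C}, and I is not in it.

No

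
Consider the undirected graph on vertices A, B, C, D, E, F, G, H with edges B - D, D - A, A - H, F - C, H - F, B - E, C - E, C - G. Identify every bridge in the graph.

C-G

The edges on the cycle B-D-A-H-F-C-E-B are not bridges since each lies on that cycle.
But removing C - G disconnects C from G — this is a bridge.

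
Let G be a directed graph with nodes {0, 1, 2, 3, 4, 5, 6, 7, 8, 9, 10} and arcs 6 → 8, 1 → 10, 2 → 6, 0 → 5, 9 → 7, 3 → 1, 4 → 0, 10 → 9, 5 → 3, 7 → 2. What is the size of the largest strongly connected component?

{4} is an SCC by itself.
{8} is an SCC by itself.
{3} is an SCC by itself.
{10} is an SCC by itself.
{0} is an SCC by itself.
(and 6 more singleton SCCs)
The largest has 1 vertex.

1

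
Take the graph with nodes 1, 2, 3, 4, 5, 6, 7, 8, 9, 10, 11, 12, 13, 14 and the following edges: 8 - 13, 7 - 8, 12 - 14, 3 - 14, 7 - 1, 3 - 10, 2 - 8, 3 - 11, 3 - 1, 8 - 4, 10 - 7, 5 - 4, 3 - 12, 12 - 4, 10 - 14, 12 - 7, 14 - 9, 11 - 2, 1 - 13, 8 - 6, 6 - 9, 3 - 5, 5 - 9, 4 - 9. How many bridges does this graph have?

The edges on the cycle 3-11-2-8-13-1-3 are not bridges since each lies on that cycle.
Every edge lies on some cycle, so there are no bridges.

0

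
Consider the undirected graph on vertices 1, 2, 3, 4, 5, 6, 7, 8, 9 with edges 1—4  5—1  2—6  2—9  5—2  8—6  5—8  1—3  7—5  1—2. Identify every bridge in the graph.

1-3, 1-4, 2-9, 5-7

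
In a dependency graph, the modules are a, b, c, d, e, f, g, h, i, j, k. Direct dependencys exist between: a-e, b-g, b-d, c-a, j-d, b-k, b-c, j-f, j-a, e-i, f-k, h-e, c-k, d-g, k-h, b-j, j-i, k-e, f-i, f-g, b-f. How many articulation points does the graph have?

0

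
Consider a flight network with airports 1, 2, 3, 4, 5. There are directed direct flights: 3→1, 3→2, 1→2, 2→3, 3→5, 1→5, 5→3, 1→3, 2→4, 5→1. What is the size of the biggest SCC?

{1, 2, 3, 5} are all mutually reachable — one SCC of size 4.
{4} is an SCC by itself.
The largest has 4 vertices.

4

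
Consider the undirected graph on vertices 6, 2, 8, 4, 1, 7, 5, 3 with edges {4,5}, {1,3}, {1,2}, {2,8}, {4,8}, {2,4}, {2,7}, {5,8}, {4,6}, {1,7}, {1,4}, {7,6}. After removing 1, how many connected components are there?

2

With 1 gone, the remaining components are: {3}; {2, 4, 5, 6, 7, 8}.
That is 2 components.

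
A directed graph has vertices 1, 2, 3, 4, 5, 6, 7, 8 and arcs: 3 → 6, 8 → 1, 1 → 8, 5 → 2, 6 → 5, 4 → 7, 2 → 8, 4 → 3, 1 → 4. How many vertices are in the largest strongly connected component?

{1, 2, 3, 4, 5, 6, 8} are all mutually reachable — one SCC of size 7.
{7} is an SCC by itself.
The largest has 7 vertices.

7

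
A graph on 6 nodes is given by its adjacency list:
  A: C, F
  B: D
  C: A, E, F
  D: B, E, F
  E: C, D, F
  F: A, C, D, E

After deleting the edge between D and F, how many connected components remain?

D and F are still connected via D-E-F, so the component count stays at 1.

1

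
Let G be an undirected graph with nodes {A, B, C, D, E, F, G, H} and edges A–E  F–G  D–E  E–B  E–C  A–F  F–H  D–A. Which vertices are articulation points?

Removing A increases the component count from 1 to 2, so A is a cut vertex.
Removing E increases the component count from 1 to 3, so E is a cut vertex.
Removing F increases the component count from 1 to 3, so F is a cut vertex.
By contrast removing G leaves 1 component; it is not a cut vertex. No other vertex is a cut vertex either.

A, E, F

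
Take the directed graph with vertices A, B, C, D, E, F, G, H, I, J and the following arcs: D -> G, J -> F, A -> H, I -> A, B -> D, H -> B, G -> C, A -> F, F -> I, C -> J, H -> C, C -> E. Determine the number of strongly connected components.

{A, B, C, D, F, G, H, I, J} are all mutually reachable — one SCC of size 9.
{E} is an SCC by itself.
That gives 2 strongly connected components.

2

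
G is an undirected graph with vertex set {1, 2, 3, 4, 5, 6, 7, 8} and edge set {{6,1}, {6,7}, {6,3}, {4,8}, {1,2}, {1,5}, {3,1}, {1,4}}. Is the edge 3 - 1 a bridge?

No

After removing 3 - 1, the path 3-6-1 still connects them, so the edge is not a bridge.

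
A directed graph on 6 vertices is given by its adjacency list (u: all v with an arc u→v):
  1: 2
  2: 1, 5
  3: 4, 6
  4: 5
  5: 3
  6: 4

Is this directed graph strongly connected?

No

There is no directed path from 3 to 2, so the graph is not strongly connected.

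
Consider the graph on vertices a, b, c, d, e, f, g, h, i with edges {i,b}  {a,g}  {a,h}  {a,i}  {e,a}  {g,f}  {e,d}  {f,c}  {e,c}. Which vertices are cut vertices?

a, e, i

Removing a increases the component count from 1 to 3, so a is a cut vertex.
Removing e increases the component count from 1 to 2, so e is a cut vertex.
Removing i increases the component count from 1 to 2, so i is a cut vertex.
By contrast removing c leaves 1 component; it is not a cut vertex. No other vertex is a cut vertex either.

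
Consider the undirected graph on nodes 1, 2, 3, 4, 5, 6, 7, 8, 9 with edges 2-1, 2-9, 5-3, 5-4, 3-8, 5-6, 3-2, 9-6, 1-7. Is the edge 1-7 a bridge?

Yes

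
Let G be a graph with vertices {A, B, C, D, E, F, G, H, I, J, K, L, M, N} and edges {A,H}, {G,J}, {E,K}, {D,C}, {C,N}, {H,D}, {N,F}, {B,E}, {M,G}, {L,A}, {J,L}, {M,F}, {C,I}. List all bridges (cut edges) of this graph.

B-E, C-I, E-K

The edges on the cycle M-G-J-L-A-H-D-C-N-F-M are not bridges since each lies on that cycle.
But removing E—K disconnects E from K; removing B—E disconnects B from E; removing I—C disconnects I from C — these are bridges.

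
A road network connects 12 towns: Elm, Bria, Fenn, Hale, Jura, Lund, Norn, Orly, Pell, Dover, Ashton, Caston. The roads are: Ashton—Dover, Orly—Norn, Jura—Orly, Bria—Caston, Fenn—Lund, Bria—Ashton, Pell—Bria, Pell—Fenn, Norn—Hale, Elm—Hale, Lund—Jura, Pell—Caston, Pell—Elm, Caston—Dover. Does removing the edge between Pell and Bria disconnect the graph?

No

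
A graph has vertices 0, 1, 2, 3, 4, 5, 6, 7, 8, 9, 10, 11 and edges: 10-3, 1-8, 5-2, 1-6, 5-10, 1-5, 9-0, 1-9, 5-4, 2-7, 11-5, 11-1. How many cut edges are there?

9

The edges on the cycle 11-1-5-11 are not bridges since each lies on that cycle.
But removing 4-5 disconnects 4 from 5; removing 1-6 disconnects 1 from 6; removing 1-8 disconnects 1 from 8; removing 1-9 disconnects 1 from 9 — these are bridges.
In total 9 edges are bridges.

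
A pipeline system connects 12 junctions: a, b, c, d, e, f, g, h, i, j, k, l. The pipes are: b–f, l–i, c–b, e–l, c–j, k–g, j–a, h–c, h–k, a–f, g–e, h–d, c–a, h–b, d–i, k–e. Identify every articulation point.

h

Removing h increases the component count from 1 to 2, so h is a cut vertex.
By contrast removing g leaves 1 component; it is not a cut vertex. No other vertex is a cut vertex either.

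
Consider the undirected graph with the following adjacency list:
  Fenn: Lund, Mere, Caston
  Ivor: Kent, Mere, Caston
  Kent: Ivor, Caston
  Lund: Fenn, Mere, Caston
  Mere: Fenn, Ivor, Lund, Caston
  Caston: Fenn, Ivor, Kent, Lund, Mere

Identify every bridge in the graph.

none

The edges on the cycle Lund-Mere-Ivor-Caston-Lund are not bridges since each lies on that cycle.
Every edge lies on some cycle, so there are no bridges.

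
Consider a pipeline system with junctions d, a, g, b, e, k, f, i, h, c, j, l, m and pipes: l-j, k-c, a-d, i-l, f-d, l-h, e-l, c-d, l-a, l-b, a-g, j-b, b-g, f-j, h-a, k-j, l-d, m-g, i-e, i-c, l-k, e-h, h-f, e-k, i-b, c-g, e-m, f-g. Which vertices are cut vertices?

none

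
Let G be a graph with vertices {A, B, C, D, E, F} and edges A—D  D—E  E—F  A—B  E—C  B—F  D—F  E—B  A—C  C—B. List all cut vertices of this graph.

none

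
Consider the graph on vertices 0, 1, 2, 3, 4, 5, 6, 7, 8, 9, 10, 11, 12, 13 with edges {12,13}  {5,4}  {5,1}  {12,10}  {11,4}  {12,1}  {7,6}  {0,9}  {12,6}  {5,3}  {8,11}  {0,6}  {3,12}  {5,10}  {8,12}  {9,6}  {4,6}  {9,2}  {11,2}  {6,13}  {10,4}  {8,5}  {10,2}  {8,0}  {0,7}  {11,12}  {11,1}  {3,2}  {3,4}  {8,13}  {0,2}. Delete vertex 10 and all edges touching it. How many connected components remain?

With 10 gone, the remaining components are: {0, 1, 2, 3, 4, 5, 6, 7, 8, 9, 11, 12, 13}.
That is 1 component.

1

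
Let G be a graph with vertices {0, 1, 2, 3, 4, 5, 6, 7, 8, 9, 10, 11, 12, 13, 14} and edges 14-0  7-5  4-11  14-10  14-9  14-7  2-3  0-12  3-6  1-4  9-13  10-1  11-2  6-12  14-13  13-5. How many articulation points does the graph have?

Removing 14 increases the component count from 2 to 3, so 14 is a cut vertex.
By contrast removing 7 leaves 2 components; it is not a cut vertex. No other vertex is a cut vertex either.

1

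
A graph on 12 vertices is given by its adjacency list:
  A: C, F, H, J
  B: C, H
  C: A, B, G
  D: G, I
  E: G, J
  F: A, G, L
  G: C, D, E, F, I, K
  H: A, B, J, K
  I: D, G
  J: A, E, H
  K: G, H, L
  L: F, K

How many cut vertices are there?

1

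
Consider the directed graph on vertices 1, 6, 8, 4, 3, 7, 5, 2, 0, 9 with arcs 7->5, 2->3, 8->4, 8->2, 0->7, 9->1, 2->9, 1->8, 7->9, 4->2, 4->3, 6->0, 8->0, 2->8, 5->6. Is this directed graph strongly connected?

There is no directed path from 3 to 0, so the graph is not strongly connected.

No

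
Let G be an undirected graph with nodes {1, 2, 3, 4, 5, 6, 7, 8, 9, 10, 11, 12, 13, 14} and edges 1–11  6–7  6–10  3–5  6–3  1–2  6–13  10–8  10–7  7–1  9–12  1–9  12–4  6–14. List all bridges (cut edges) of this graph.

The edges on the cycle 6-10-7-6 are not bridges since each lies on that cycle.
But removing 5–3 disconnects 5 from 3; removing 7–1 disconnects 7 from 1; removing 6–3 disconnects 6 from 3; removing 1–9 disconnects 1 from 9 — these are bridges.
In total 11 edges are bridges.

1-11, 1-2, 1-7, 1-9, 10-8, 12-4, 12-9, 13-6, 14-6, 3-5, 3-6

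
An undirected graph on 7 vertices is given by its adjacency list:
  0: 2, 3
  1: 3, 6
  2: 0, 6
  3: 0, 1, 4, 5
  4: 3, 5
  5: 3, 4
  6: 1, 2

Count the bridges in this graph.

0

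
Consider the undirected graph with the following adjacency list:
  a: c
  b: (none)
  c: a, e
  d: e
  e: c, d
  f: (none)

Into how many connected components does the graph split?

3

b is isolated — a component by itself.
f is isolated — a component by itself.
Starting from a we can reach a, c, d, e. That is one component of size 4.
Total: 3 components.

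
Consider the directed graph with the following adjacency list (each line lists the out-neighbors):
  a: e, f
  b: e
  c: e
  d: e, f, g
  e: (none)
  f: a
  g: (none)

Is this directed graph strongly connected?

No

There is no directed path from e to b, so the graph is not strongly connected.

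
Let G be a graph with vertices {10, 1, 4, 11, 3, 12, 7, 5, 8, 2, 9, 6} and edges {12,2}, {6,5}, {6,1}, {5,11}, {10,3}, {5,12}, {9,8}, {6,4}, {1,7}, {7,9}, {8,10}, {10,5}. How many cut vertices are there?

4

Removing 5 increases the component count from 1 to 3, so 5 is a cut vertex.
Removing 6 increases the component count from 1 to 2, so 6 is a cut vertex.
Removing 10 increases the component count from 1 to 2, so 10 is a cut vertex.
Likewise 12 is a cut vertex.
By contrast removing 9 leaves 1 component; it is not a cut vertex. No other vertex is a cut vertex either.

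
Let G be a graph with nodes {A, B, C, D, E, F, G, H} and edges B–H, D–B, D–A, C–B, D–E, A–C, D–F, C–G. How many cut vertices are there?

3

Removing B increases the component count from 1 to 2, so B is a cut vertex.
Removing C increases the component count from 1 to 2, so C is a cut vertex.
Removing D increases the component count from 1 to 3, so D is a cut vertex.
By contrast removing H leaves 1 component; it is not a cut vertex. No other vertex is a cut vertex either.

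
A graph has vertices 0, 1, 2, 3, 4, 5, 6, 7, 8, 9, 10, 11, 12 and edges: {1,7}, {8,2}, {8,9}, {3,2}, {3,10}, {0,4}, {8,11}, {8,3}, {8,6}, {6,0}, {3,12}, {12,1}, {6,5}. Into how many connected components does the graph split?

1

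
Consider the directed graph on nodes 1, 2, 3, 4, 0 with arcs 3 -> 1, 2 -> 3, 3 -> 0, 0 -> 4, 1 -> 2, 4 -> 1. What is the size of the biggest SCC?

{0, 1, 2, 3, 4} are all mutually reachable — one SCC of size 5.
The largest has 5 vertices.

5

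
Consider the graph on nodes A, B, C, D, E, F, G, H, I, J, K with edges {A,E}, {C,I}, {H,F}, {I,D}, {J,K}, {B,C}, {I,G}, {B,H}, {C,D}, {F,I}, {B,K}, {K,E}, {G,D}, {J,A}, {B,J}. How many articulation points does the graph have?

Removing B increases the component count from 1 to 2, so B is a cut vertex.
By contrast removing F leaves 1 component; it is not a cut vertex. No other vertex is a cut vertex either.

1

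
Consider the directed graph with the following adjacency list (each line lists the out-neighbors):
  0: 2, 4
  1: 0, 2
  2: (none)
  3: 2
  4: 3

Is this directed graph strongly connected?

There is no directed path from 4 to 1, so the graph is not strongly connected.

No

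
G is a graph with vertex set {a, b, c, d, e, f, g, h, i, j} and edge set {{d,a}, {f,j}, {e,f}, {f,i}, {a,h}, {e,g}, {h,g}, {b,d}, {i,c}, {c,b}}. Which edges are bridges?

The edges on the cycle e-f-i-c-b-d-a-h-g-e are not bridges since each lies on that cycle.
But removing f—j disconnects f from j — this is a bridge.

f-j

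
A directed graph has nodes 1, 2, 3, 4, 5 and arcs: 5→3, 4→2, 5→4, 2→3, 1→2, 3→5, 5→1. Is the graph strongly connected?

Yes

From 1 we can reach every vertex (1, 2, 3, 4, 5), and every vertex can reach 1 (1, 2, 3, 4, 5). So the whole graph is one strongly connected component.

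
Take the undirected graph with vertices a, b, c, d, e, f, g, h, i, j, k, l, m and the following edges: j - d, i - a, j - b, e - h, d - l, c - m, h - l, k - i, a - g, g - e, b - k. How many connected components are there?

3

f is isolated — a component by itself.
Starting from c we can reach c, m. That is one component of size 2.
Starting from a we can reach a, b, d, e, g, h, i, j, k, l. That is one component of size 10.
Total: 3 components.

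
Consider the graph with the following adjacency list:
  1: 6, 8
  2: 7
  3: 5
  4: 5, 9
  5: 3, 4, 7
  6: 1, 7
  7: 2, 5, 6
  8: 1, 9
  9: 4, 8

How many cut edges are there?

The edges on the cycle 7-6-1-8-9-4-5-7 are not bridges since each lies on that cycle.
But removing 7-2 disconnects 7 from 2; removing 3-5 disconnects 3 from 5 — these are bridges.
That makes 2 bridges.

2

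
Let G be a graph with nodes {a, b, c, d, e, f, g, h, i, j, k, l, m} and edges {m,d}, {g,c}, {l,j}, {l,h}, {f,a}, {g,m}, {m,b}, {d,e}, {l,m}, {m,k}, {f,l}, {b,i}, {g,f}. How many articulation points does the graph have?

Removing b increases the component count from 1 to 2, so b is a cut vertex.
Removing d increases the component count from 1 to 2, so d is a cut vertex.
Removing f increases the component count from 1 to 2, so f is a cut vertex.
Likewise g, l, m are cut vertices.
By contrast removing j leaves 1 component; it is not a cut vertex. No other vertex is a cut vertex either.

6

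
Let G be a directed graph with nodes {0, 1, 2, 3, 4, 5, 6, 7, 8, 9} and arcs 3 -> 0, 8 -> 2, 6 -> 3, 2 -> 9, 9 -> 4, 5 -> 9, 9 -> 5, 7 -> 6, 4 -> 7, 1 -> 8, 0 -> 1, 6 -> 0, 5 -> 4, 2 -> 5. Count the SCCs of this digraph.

{0, 1, 2, 3, 4, 5, 6, 7, 8, 9} are all mutually reachable — one SCC of size 10.
That gives 1 strongly connected component.

1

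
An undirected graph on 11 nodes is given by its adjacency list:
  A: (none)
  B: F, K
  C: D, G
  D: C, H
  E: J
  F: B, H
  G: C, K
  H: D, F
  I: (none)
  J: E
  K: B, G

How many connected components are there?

4

A is isolated — a component by itself.
I is isolated — a component by itself.
Starting from E we can reach E, J. That is one component of size 2.
Starting from B we can reach B, C, D, F, G, H, K. That is one component of size 7.
Total: 4 components.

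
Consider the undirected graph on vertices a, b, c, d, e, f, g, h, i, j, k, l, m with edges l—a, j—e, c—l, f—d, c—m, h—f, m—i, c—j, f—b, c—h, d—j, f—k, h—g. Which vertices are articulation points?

Removing c increases the component count from 1 to 3, so c is a cut vertex.
Removing f increases the component count from 1 to 3, so f is a cut vertex.
Removing h increases the component count from 1 to 2, so h is a cut vertex.
Likewise j, l, m are cut vertices.
By contrast removing b leaves 1 component; it is not a cut vertex. No other vertex is a cut vertex either.

c, f, h, j, l, m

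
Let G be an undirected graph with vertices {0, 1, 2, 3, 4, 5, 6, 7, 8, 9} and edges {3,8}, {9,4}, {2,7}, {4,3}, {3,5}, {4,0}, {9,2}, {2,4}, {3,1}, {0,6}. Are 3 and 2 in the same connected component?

Yes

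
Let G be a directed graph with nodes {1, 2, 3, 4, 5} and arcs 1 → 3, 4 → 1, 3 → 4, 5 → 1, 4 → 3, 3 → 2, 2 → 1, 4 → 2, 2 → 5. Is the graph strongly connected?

From 5 we can reach every vertex (1, 2, 3, 4, 5), and every vertex can reach 5 (1, 2, 3, 4, 5). So the whole graph is one strongly connected component.

Yes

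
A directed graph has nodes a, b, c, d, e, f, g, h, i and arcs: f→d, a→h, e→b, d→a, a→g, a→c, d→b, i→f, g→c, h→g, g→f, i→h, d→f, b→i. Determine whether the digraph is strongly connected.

No

There is no directed path from a to e, so the graph is not strongly connected.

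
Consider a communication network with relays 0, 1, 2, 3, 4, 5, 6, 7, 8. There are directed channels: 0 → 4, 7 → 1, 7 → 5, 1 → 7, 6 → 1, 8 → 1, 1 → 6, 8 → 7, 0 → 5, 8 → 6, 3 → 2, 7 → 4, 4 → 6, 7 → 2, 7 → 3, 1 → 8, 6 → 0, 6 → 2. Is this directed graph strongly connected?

There is no directed path from 3 to 6, so the graph is not strongly connected.

No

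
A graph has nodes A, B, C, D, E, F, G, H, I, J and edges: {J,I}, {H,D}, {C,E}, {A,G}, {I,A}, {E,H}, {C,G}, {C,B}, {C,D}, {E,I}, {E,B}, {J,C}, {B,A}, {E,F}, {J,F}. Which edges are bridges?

The edges on the cycle E-I-A-B-E are not bridges since each lies on that cycle.
Every edge lies on some cycle, so there are no bridges.

none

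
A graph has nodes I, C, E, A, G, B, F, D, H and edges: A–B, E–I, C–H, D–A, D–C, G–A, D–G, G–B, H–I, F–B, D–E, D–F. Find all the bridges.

The edges on the cycle D-G-A-D are not bridges since each lies on that cycle.
Every edge lies on some cycle, so there are no bridges.

none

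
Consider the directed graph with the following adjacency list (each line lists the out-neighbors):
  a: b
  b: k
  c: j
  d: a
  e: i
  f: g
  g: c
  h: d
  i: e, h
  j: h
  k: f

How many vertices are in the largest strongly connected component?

{a, b, c, d, f, g, h, j, k} are all mutually reachable — one SCC of size 9.
{e, i} are all mutually reachable — one SCC of size 2.
The largest has 9 vertices.

9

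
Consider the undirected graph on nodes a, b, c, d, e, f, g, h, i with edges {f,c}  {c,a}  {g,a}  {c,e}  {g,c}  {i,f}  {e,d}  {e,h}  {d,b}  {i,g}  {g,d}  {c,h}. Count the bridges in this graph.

The edges on the cycle i-g-d-e-c-f-i are not bridges since each lies on that cycle.
But removing d—b disconnects d from b — this is a bridge.

1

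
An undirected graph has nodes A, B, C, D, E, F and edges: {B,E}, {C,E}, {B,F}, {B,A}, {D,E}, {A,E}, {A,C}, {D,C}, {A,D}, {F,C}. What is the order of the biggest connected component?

Starting from A we can reach A, B, C, D, E, F. That is one component of size 6.
The largest has 6 vertices.

6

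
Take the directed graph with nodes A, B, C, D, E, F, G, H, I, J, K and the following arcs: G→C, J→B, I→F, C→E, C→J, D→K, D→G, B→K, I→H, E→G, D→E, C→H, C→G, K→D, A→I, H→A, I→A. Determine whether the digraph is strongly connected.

No

There is no directed path from F to A, so the graph is not strongly connected.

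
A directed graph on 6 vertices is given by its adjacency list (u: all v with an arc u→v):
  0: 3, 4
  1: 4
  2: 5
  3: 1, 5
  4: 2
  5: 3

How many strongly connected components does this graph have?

2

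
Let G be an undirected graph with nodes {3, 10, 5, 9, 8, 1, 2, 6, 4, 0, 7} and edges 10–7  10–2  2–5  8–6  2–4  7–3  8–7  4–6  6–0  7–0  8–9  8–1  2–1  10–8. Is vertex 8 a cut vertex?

Deleting 8 raises the number of components from 1 to 2, so 8 is a cut vertex.

Yes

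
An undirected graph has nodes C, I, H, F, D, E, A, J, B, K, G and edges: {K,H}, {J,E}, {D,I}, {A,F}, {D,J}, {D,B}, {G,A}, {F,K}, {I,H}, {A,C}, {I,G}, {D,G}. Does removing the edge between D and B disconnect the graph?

Yes

Removing D - B leaves no path between D and B: the component count goes from 1 to 2. So it is a bridge.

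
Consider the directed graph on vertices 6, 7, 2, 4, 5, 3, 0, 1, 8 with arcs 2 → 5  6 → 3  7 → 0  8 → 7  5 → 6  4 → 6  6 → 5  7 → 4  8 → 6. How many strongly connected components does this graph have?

{5, 6} are all mutually reachable — one SCC of size 2.
{0} is an SCC by itself.
{4} is an SCC by itself.
{3} is an SCC by itself.
{8} is an SCC by itself.
(and 3 more singleton SCCs)
That gives 8 strongly connected components.

8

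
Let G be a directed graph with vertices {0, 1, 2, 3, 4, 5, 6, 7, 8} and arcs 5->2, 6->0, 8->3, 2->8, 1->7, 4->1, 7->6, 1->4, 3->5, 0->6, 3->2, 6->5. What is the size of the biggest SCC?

{2, 3, 5, 8} are all mutually reachable — one SCC of size 4.
{0, 6} are all mutually reachable — one SCC of size 2.
{1, 4} are all mutually reachable — one SCC of size 2.
{7} is an SCC by itself.
The largest has 4 vertices.

4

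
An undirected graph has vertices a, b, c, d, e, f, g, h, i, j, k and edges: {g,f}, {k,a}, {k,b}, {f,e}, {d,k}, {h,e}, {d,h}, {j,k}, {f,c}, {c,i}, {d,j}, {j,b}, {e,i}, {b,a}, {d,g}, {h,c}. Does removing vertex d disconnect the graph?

Yes

Deleting d raises the number of components from 1 to 2, so d is a cut vertex.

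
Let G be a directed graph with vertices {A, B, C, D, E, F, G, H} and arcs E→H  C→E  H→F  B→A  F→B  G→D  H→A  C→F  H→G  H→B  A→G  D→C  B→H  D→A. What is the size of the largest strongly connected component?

8

{A, B, C, D, E, F, G, H} are all mutually reachable — one SCC of size 8.
The largest has 8 vertices.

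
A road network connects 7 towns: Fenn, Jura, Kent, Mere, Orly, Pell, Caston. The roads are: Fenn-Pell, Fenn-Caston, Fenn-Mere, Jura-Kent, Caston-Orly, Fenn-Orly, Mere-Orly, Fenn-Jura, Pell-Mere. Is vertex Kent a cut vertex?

Deleting Kent leaves 1 component (was 1), so Kent is not a cut vertex.

No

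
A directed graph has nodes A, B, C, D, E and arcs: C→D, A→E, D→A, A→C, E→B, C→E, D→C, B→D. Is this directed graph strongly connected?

Yes

From C we can reach every vertex (A, B, C, D, E), and every vertex can reach C (A, B, C, D, E). So the whole graph is one strongly connected component.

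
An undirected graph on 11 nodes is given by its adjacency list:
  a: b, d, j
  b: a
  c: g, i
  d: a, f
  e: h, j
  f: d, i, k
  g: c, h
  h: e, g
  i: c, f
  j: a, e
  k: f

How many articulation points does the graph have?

2

Removing a increases the component count from 1 to 2, so a is a cut vertex.
Removing f increases the component count from 1 to 2, so f is a cut vertex.
By contrast removing e leaves 1 component; it is not a cut vertex. No other vertex is a cut vertex either.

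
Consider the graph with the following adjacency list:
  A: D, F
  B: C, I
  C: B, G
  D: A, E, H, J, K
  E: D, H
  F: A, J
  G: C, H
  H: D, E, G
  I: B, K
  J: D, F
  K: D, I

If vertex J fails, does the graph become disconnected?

Deleting J leaves 1 component (was 1) (its neighbors D, F remain connected to each other), so J is not a cut vertex.

No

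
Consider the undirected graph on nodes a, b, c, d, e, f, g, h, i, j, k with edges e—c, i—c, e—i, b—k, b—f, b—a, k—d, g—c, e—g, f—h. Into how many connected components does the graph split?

j is isolated — a component by itself.
Starting from c we can reach c, e, g, i. That is one component of size 4.
Starting from a we can reach a, b, d, f, h, k. That is one component of size 6.
Total: 3 components.

3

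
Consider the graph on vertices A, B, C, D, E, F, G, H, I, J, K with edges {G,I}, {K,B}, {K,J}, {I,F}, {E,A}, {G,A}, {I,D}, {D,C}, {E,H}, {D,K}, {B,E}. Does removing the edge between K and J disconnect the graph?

Yes

Removing K—J leaves no path between K and J: the component count goes from 1 to 2. So it is a bridge.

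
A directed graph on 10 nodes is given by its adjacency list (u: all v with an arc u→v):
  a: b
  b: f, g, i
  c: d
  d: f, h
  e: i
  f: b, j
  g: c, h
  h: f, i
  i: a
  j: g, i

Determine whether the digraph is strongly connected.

There is no directed path from c to e, so the graph is not strongly connected.

No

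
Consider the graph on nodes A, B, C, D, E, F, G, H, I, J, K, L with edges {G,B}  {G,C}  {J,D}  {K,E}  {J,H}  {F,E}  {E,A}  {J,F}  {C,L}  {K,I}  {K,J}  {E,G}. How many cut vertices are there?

5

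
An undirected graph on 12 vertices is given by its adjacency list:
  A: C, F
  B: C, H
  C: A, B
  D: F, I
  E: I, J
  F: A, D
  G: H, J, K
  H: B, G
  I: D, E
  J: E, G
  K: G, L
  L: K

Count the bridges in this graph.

2

The edges on the cycle I-E-J-G-H-B-C-A-F-D-I are not bridges since each lies on that cycle.
But removing K-L disconnects K from L; removing K-G disconnects K from G — these are bridges.
That makes 2 bridges.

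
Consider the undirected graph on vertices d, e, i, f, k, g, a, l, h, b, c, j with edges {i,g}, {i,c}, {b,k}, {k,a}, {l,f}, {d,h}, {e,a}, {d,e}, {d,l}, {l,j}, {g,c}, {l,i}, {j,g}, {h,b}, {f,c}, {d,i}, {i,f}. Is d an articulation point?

Yes

Deleting d raises the number of components from 1 to 2, so d is a cut vertex.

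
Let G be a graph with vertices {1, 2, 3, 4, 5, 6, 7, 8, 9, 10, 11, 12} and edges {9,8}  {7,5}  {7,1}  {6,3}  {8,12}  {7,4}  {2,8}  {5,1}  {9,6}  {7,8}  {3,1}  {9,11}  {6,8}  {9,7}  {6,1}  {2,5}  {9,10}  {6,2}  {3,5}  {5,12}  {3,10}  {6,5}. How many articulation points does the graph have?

2

Removing 7 increases the component count from 1 to 2, so 7 is a cut vertex.
Removing 9 increases the component count from 1 to 2, so 9 is a cut vertex.
By contrast removing 3 leaves 1 component; it is not a cut vertex. No other vertex is a cut vertex either.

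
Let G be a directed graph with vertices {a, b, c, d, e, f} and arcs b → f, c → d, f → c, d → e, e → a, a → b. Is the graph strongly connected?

Yes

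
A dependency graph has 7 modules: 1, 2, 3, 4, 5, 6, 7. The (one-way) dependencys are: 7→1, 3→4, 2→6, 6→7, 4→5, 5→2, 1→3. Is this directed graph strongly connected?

From 7 we can reach every vertex (1, 2, 3, 4, 5, 6, 7), and every vertex can reach 7 (1, 2, 3, 4, 5, 6, 7). So the whole graph is one strongly connected component.

Yes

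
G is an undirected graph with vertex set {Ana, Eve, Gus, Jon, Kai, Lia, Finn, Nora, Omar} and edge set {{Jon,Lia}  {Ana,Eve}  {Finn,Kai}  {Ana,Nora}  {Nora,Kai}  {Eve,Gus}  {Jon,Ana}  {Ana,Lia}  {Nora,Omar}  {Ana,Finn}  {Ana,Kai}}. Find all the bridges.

Ana-Eve, Eve-Gus, Nora-Omar

The edges on the cycle Ana-Finn-Kai-Nora-Ana are not bridges since each lies on that cycle.
But removing Omar—Nora disconnects Omar from Nora; removing Eve—Ana disconnects Eve from Ana; removing Gus—Eve disconnects Gus from Eve — these are bridges.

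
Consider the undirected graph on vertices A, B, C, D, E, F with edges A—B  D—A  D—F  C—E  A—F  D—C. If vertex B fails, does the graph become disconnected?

No

Deleting B leaves 1 component (was 1), so B is not a cut vertex.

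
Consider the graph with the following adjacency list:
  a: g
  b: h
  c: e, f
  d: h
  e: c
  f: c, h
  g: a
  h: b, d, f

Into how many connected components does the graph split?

2

Starting from a we can reach a, g. That is one component of size 2.
Starting from b we can reach b, c, d, e, f, h. That is one component of size 6.
Total: 2 components.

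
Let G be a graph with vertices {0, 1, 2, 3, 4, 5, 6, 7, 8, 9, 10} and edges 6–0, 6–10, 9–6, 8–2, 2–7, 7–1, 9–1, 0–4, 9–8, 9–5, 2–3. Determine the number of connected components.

1

Starting from 0 we can reach 0, 1, 2, 3, 4, 5, 6, 7, 8, 9, 10. That is one component of size 11.
Total: 1 component.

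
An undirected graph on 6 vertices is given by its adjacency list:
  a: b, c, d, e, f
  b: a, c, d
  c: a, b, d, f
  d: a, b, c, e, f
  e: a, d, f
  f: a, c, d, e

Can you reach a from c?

From c we can reach a, b, c, d, e, f, which includes a.

Yes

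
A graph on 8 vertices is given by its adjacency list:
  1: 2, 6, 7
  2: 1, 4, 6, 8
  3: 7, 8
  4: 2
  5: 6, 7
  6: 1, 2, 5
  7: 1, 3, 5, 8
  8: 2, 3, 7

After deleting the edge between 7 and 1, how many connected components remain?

7 and 1 are still connected via 7-8-2-1, so the component count stays at 1.

1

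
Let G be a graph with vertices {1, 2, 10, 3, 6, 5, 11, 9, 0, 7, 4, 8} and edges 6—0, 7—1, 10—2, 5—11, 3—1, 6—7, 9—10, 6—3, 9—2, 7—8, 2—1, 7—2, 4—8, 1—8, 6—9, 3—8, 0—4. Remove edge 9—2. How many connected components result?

9 and 2 are still connected via 9-10-2, so the component count stays at 2.

2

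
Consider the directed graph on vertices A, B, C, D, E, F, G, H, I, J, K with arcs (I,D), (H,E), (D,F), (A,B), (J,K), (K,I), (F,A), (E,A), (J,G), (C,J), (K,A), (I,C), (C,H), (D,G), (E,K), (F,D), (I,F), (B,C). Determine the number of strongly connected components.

2

{A, B, C, D, E, F, H, I, J, K} are all mutually reachable — one SCC of size 10.
{G} is an SCC by itself.
That gives 2 strongly connected components.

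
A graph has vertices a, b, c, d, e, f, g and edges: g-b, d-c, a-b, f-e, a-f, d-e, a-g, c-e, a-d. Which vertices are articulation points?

a

Removing a increases the component count from 1 to 2, so a is a cut vertex.
By contrast removing b leaves 1 component; it is not a cut vertex. No other vertex is a cut vertex either.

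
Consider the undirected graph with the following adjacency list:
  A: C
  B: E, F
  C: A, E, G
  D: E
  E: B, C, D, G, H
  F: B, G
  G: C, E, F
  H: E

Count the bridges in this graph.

The edges on the cycle E-B-F-G-E are not bridges since each lies on that cycle.
But removing D-E disconnects D from E; removing E-H disconnects E from H; removing A-C disconnects A from C — these are bridges.
That makes 3 bridges.

3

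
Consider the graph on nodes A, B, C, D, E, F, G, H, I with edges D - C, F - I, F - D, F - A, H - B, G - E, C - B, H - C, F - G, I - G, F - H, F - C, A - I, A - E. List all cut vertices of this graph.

F

Removing F increases the component count from 1 to 2, so F is a cut vertex.
By contrast removing H leaves 1 component; it is not a cut vertex. No other vertex is a cut vertex either.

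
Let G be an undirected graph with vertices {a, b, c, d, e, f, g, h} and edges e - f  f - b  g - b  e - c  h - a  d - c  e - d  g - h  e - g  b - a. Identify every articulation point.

Removing e increases the component count from 1 to 2, so e is a cut vertex.
By contrast removing c leaves 1 component; it is not a cut vertex. No other vertex is a cut vertex either.

e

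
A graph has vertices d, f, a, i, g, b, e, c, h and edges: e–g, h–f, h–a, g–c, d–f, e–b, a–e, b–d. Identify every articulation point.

e, g

Removing e increases the component count from 2 to 3, so e is a cut vertex.
Removing g increases the component count from 2 to 3, so g is a cut vertex.
By contrast removing a leaves 2 components; it is not a cut vertex. No other vertex is a cut vertex either.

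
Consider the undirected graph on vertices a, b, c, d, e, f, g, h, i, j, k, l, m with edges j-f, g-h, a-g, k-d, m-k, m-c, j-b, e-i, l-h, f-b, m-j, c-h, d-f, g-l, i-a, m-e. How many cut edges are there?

0

The edges on the cycle g-l-h-g are not bridges since each lies on that cycle.
Every edge lies on some cycle, so there are no bridges.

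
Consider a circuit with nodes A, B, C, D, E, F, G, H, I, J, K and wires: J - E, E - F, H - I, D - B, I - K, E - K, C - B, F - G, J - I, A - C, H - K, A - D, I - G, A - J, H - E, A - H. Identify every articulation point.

Removing A increases the component count from 1 to 2, so A is a cut vertex.
By contrast removing G leaves 1 component; it is not a cut vertex. No other vertex is a cut vertex either.

A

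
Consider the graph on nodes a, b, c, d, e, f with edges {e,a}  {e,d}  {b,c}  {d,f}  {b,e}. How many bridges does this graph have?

removing e–d disconnects e from d; removing f–d disconnects f from d; removing e–b disconnects e from b; removing e–a disconnects e from a — these are bridges.
In total 5 edges are bridges.

5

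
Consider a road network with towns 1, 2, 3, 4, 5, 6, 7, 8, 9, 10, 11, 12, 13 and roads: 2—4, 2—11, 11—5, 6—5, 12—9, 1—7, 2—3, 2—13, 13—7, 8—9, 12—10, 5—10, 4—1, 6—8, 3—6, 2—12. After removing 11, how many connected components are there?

With 11 gone, the remaining components are: {1, 2, 3, 4, 5, 6, 7, 8, 9, 10, 12, 13}.
That is 1 component.

1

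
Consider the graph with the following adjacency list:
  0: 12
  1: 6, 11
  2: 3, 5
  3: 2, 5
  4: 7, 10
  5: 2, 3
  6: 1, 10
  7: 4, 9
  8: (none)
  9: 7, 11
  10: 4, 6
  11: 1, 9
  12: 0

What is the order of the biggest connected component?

8 is isolated — a component by itself.
Starting from 0 we can reach 0, 12. That is one component of size 2.
Starting from 2 we can reach 2, 3, 5. That is one component of size 3.
Starting from 1 we can reach 1, 4, 6, 7, 9, 10, 11. That is one component of size 7.
The largest has 7 vertices.

7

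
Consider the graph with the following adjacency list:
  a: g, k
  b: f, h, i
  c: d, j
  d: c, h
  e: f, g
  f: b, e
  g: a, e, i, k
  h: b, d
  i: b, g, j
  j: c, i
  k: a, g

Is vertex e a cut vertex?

No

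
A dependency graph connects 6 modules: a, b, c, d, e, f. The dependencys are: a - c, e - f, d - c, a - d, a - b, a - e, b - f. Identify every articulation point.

Removing a increases the component count from 1 to 2, so a is a cut vertex.
By contrast removing b leaves 1 component; it is not a cut vertex. No other vertex is a cut vertex either.

a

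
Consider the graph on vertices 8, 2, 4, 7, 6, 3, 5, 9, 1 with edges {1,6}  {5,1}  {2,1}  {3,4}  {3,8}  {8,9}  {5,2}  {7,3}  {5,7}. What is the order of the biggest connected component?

Starting from 1 we can reach 1, 2, 3, 4, 5, 6, 7, 8, 9. That is one component of size 9.
The largest has 9 vertices.

9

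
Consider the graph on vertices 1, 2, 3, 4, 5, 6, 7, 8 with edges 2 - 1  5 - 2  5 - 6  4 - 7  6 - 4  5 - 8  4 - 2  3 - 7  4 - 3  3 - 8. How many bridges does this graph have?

The edges on the cycle 5-6-4-3-8-5 are not bridges since each lies on that cycle.
But removing 2 - 1 disconnects 2 from 1 — this is a bridge.

1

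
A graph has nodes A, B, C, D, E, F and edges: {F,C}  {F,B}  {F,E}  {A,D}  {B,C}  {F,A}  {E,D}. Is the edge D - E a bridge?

No

After removing D - E, the path D-A-F-E still connects them, so the edge is not a bridge.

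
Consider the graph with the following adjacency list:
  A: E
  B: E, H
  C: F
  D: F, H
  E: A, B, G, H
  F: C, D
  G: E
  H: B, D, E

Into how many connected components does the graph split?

1

Starting from A we can reach A, B, C, D, E, F, G, H. That is one component of size 8.
Total: 1 component.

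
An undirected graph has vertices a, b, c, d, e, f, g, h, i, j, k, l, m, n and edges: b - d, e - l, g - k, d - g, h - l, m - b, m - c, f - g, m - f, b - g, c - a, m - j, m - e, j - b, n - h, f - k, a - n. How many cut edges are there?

0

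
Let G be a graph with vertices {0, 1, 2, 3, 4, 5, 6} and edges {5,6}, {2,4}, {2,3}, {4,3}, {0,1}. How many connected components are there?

3

Starting from 0 we can reach 0, 1. That is one component of size 2.
Starting from 5 we can reach 5, 6. That is one component of size 2.
Starting from 2 we can reach 2, 3, 4. That is one component of size 3.
Total: 3 components.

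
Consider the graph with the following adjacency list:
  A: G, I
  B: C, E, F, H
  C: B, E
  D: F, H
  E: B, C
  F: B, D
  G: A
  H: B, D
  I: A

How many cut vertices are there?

2

Removing A increases the component count from 2 to 3, so A is a cut vertex.
Removing B increases the component count from 2 to 3, so B is a cut vertex.
By contrast removing G leaves 2 components; it is not a cut vertex. No other vertex is a cut vertex either.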